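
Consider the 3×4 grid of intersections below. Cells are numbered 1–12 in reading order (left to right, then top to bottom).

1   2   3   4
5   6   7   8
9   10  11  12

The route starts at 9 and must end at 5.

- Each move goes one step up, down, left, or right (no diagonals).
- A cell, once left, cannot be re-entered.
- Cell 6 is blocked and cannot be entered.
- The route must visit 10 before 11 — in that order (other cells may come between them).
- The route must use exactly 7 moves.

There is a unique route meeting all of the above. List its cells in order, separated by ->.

The waypoints must appear in the order 10, 11, with no cell reused.
Route from 9: 2× right (reaching 11), 2× up (reaching 3), 2× left (reaching 1), down to 5 — 7 moves in all.
Check: order respected (10 at step 1, 11 at step 2); 7 moves as required.

9 -> 10 -> 11 -> 7 -> 3 -> 2 -> 1 -> 5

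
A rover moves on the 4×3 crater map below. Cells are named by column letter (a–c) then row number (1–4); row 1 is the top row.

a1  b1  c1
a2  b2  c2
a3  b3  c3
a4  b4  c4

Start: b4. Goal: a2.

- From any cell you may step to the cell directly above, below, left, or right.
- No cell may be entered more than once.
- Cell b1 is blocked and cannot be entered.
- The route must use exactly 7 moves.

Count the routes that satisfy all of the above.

Need simple routes of exactly 7 moves from b4 to a2 (Manhattan distance 3, so 2 moves are spent on a detour and 2 undoing it).
Enumerating: b4 a4 a3 b3 c3 c2 b2 a2 | b4 c4 c3 c2 b2 b3 a3 a2.
That gives 2 routes.

2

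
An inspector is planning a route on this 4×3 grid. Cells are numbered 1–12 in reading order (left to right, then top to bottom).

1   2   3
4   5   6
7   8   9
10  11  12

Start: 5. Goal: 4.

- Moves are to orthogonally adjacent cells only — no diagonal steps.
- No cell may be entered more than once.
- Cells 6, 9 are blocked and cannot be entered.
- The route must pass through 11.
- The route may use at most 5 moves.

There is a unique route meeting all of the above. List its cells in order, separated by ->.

The 5-move cap with required stops at 11 leaves no slack for detours.
Route from 5: down 2 to 11, left 1 to 10, up 2 to 4 — 5 moves in all.
Check: all required cells visited; 5 ≤ 5 moves.

5 -> 8 -> 11 -> 10 -> 7 -> 4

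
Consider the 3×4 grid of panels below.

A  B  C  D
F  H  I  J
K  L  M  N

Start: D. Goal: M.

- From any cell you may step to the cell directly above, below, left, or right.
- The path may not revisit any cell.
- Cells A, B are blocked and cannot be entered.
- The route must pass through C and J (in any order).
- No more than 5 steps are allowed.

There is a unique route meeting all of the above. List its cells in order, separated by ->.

The budget equals the shortest possible length, so every move has to be on a shortest route through the required cells.
Route from D: left 1 to C, down 1 to I, right 1 to J, down 1 to N, left 1 to M — 5 moves in all.
Check: all required cells visited; 5 ≤ 5 moves.

D -> C -> I -> J -> N -> M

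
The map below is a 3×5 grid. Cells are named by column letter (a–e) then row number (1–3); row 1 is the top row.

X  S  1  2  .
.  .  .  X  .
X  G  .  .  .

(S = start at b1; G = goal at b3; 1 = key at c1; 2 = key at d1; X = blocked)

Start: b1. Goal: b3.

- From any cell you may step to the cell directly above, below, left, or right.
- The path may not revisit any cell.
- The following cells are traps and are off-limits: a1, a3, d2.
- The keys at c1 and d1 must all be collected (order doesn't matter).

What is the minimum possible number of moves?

Any route passes through c1 and d1 in some order between b1 and b3. Summing Manhattan distances along each leg and taking the cheapest ordering (b1 → c1 → d1 → b3) gives a lower bound of 1 + 1 + 4 = 6 moves.
The shortest route satisfying every rule uses 8 moves: b1 → c1 → d1 → e1 → e2 → e3 → d3 → c3 → b3.
The no-revisit rule (legs can't share cells) pushes the minimum above the 6-move bound; an exhaustive check rules out every length from 6 to 7, leaving 8 as the minimum.

8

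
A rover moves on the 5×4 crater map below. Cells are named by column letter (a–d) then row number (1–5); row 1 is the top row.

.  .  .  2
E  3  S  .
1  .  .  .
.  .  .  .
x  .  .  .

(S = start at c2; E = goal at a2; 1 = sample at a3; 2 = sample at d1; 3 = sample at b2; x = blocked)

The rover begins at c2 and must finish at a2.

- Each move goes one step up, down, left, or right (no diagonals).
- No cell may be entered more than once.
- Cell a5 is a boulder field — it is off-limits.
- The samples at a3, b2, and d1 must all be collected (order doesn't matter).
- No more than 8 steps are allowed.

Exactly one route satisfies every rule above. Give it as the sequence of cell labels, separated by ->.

c2 -> d2 -> d1 -> c1 -> b1 -> b2 -> b3 -> a3 -> a2

The 8-move cap with required stops at a3, b2, d1 leaves no slack for detours.
Route from c2: right 1 to d2, up 1 to d1, left 2 to b1, down 2 to b3, left 1 to a3, up 1 to a2 — 8 moves in all.
Check: all required cells visited; 8 ≤ 8 moves.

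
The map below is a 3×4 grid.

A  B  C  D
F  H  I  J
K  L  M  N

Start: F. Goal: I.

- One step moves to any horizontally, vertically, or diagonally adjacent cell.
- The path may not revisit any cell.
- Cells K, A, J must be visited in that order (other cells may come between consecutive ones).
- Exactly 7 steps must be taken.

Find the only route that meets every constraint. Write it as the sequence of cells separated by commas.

The waypoints must appear in the order K, A, J, with no cell reused.
Route from F: down to K, up-right to H, up-left to A, 2× right (reaching C), down-right to J, left to I — 7 moves in all.
Check: order respected (K at step 1, A at step 3, J at step 6); 7 moves as required.

F, K, H, A, B, C, J, I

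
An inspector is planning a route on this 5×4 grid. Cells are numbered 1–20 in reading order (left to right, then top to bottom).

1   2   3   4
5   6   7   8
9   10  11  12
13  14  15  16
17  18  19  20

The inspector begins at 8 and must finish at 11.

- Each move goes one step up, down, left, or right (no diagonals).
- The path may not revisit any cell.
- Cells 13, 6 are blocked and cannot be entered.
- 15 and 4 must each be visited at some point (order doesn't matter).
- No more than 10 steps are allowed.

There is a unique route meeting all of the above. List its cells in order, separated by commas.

The budget equals the shortest possible length, so every move has to be on a shortest route through the required cells.
Route from 8: up 1 to 4, left 3 to 1, down 2 to 9, right 1 to 10, down 1 to 14, right 1 to 15, up 1 to 11 — 10 moves in all.
Check: all required cells visited; 10 ≤ 10 moves.

8, 4, 3, 2, 1, 5, 9, 10, 14, 15, 11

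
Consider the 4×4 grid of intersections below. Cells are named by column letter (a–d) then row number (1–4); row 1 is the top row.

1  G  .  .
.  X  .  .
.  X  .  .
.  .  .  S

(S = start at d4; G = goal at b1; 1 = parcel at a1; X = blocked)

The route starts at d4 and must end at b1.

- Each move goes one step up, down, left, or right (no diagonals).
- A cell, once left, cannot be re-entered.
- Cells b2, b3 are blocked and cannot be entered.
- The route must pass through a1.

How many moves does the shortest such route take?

7

Any route passes through a1 somewhere between d4 and b1. Summing Manhattan distances along the two legs (d4 → a1 → b1) gives a lower bound of 6 + 1 = 7 moves.
A route of 7 moves achieves this: d4 → c4 → b4 → a4 → a3 → a2 → a1 → b1.
Since 7 matches the lower bound, it is optimal.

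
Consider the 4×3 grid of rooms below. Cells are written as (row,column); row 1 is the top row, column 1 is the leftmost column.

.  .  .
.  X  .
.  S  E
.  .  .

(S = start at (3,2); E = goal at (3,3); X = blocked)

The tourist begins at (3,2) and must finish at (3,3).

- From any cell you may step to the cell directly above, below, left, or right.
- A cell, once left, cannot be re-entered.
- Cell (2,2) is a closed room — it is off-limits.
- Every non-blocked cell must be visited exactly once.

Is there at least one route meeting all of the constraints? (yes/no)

no

Colour the cells like a checkerboard: each orthogonal step flips colour, so a Hamiltonian route alternates colours. Here there are 5 cells of one colour and 6 of the other, with start on the opposite colour to the goal — the counts and endpoints can't be arranged into an alternating sequence of length 11, so no Hamiltonian route exists.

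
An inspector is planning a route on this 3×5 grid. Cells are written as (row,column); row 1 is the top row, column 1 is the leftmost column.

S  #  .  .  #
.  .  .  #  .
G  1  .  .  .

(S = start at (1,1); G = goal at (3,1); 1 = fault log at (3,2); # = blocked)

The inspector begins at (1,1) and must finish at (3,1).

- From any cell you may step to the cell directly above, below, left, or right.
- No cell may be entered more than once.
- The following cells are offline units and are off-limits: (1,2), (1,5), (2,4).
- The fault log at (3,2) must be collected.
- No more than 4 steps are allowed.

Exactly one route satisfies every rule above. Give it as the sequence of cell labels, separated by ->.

(1,1) -> (2,1) -> (2,2) -> (3,2) -> (3,1)

Any route must reach (3,2) and still end at (3,1) within 4 moves, so the order of the required stops is forced.
Route from (1,1): down to (2,1), right to (2,2), down to (3,2), left to (3,1) — 4 moves in all.
Check: all required cells visited; 4 ≤ 4 moves.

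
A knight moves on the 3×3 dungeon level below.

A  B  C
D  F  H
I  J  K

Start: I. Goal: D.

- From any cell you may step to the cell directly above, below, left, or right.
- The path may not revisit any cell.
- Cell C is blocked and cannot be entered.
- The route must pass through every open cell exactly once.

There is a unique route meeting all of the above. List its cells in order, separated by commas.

I, J, K, H, F, B, A, D

Need to visit all 8 open cells exactly once, starting at I and ending at D.
Cell B has only two open neighbours (F and A), so the path must pass straight through it: one of those is the cell it's entered from and the other is where it exits.
Route from I: 2× right (reaching K), up to H, left to F, up to B, left to A, down to D — 7 moves in all.
Check: all 8 open cells covered.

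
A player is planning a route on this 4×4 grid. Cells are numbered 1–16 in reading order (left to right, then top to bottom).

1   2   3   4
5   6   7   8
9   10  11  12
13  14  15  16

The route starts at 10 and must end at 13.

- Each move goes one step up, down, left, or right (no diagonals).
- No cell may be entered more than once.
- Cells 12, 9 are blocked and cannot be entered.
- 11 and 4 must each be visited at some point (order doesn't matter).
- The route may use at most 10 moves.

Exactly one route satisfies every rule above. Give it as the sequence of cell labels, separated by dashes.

Any route must reach 11 and 4 and still end at 13 within 10 moves, so the order of the required stops is forced.
Route from 10: 2× up (reaching 2), 2× right (reaching 4), down to 8, left to 7, 2× down (reaching 15), 2× left (reaching 13) — 10 moves in all.
Check: all required cells visited; 10 ≤ 10 moves.

10 - 6 - 2 - 3 - 4 - 8 - 7 - 11 - 15 - 14 - 13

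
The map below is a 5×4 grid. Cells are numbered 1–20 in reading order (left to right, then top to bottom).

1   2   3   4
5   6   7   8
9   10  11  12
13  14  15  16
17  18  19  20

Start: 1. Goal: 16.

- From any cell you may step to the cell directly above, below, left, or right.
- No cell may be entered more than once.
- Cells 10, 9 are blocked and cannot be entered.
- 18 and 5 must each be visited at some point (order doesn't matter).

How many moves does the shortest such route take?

10

Any route passes through 18 and 5 in some order between 1 and 16. Summing Manhattan distances along each leg and taking the cheapest ordering (1 → 5 → 18 → 16) gives a lower bound of 1 + 4 + 3 = 8 moves.
That bound ignores the blocked cells. Measuring each leg by the fewest moves that actually steer around them (1→5: 1; 5→18: 6; 18→16: 3) raises the lower bound to 10.
A route of 10 moves exists: 1 → 5 → 6 → 7 → 11 → 15 → 14 → 18 → 19 → 20 → 16.
Since 10 matches that lower bound, it is optimal.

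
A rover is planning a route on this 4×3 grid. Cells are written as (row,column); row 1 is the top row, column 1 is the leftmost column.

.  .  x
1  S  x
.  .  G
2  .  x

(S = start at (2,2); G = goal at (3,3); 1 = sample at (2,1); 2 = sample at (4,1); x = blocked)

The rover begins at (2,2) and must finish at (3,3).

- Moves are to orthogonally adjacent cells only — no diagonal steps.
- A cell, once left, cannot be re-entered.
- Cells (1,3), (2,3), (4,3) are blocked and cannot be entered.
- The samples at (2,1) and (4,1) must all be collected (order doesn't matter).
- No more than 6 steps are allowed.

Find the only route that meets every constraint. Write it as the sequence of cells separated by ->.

(2,2) -> (2,1) -> (3,1) -> (4,1) -> (4,2) -> (3,2) -> (3,3)

The budget equals the shortest possible length, so every move has to be on a shortest route through the required cells.
Route from (2,2): left to (2,1), 2× down (reaching (4,1)), right to (4,2), up to (3,2), right to (3,3) — 6 moves in all.
Check: all required cells visited; 6 ≤ 6 moves.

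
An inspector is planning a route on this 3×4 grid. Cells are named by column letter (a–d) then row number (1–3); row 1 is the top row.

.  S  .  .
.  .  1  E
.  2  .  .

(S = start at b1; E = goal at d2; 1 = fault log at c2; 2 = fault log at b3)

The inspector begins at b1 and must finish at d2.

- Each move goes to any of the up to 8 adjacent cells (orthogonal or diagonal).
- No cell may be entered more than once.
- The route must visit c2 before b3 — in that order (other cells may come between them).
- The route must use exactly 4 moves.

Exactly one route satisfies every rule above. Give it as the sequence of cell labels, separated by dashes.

The waypoints must appear in the order c2, b3, with no cell reused.
Route from b1: down-right 1 to c2, down-left 1 to b3, right 1 to c3, up-right 1 to d2 — 4 moves in all.
Check: order respected (1 at step 1, 2 at step 2); 4 moves as required.

b1 - c2 - b3 - c3 - d2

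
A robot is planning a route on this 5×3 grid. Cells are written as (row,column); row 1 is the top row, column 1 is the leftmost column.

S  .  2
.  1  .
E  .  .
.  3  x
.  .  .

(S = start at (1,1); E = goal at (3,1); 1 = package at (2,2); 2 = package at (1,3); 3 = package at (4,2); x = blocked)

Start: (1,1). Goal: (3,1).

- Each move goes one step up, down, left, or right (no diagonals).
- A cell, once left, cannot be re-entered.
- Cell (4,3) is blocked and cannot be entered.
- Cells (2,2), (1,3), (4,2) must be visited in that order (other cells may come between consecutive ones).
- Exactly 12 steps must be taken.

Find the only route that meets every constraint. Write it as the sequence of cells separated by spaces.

(1,1) (2,1) (2,2) (1,2) (1,3) (2,3) (3,3) (3,2) (4,2) (5,2) (5,1) (4,1) (3,1)

The waypoints must appear in the order (2,2), (1,3), (4,2), with no cell reused.
Route from (1,1): down to (2,1), right to (2,2), up to (1,2), right to (1,3), 2× down (reaching (3,3)), left to (3,2), 2× down (reaching (5,2)), left to (5,1), 2× up (reaching (3,1)) — 12 moves in all.
Check: order respected (1 at step 2, 2 at step 4, 3 at step 8); 12 moves as required.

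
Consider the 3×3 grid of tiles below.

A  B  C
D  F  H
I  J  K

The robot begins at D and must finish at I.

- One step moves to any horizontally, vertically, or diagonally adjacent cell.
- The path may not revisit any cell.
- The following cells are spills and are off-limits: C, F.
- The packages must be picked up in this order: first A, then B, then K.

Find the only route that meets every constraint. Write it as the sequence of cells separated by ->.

D -> A -> B -> H -> K -> J -> I

The waypoints must appear in the order A, B, K, with no cell reused.
Route from D: up 1 to A, right 1 to B, down-right 1 to H, down 1 to K, left 2 to I — 6 moves in all.
Check: order respected (A at step 1, B at step 2, K at step 4).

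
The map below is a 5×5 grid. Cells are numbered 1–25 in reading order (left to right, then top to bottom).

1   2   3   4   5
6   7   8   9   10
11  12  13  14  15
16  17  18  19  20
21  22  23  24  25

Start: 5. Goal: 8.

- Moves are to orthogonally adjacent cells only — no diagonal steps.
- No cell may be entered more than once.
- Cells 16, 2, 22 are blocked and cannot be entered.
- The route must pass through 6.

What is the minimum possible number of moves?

Any route passes through 6 somewhere between 5 and 8. Summing Manhattan distances along the two legs (5 → 6 → 8) gives a lower bound of 5 + 2 = 7 moves.
The shortest route satisfying every rule uses 9 moves: 5 → 10 → 15 → 14 → 13 → 12 → 11 → 6 → 7 → 8.
The no-revisit rule (legs can't share cells) pushes the minimum above the 7-move bound; an exhaustive check rules out every length from 7 to 8, leaving 9 as the minimum.

9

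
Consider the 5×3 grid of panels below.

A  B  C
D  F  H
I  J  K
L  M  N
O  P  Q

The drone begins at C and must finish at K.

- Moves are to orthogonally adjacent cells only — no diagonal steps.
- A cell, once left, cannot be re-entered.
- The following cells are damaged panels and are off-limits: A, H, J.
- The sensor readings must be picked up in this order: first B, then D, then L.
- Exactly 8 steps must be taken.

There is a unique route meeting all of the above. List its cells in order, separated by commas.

C, B, F, D, I, L, M, N, K

The waypoints must appear in the order B, D, L, with no cell reused.
Route from C: left 1 to B, down 1 to F, left 1 to D, down 2 to L, right 2 to N, up 1 to K — 8 moves in all.
Check: order respected (B at step 1, D at step 3, L at step 5); 8 moves as required.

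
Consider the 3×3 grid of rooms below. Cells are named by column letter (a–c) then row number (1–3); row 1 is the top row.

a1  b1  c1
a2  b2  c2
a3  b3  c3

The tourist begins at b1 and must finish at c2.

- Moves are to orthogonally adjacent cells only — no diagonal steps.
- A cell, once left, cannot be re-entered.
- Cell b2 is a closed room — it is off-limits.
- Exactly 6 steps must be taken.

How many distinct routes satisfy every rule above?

1

Need simple routes of exactly 6 moves from b1 to c2 (Manhattan distance 2, so 2 moves are spent on a detour and 2 undoing it).
Enumerating: b1 a1 a2 a3 b3 c3 c2.
That gives 1 route.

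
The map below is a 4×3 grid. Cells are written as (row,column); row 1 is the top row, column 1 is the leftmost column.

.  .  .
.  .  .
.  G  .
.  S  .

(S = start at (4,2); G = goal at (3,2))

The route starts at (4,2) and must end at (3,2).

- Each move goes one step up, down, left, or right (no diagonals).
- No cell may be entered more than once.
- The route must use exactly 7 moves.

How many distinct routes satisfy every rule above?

4

Need simple routes of exactly 7 moves from (4,2) to (3,2) (Manhattan distance 1, so 3 moves are spent on a detour and 3 undoing it).
Enumerating: (4,2) (4,1) (3,1) (2,1) (1,1) (1,2) (2,2) (3,2) | (4,2) (4,1) (3,1) (2,1) (2,2) (2,3) (3,3) (3,2) | (4,2) (4,3) (3,3) (2,3) (1,3) (1,2) (2,2) (3,2) | (4,2) (4,3) (3,3) (2,3) (2,2) (2,1) (3,1) (3,2).
That gives 4 routes.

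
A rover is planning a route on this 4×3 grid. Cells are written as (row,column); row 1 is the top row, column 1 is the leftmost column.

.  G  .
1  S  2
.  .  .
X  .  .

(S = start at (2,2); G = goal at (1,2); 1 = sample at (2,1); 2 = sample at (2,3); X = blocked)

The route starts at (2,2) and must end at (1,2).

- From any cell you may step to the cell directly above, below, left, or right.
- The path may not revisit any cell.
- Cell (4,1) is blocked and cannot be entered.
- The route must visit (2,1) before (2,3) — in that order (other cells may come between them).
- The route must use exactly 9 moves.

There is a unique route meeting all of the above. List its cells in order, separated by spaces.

The waypoints must appear in the order (2,1), (2,3), with no cell reused.
Route from (2,2): left 1 to (2,1), down 1 to (3,1), right 1 to (3,2), down 1 to (4,2), right 1 to (4,3), up 3 to (1,3), left 1 to (1,2) — 9 moves in all.
Check: order respected (1 at step 1, 2 at step 7); 9 moves as required.

(2,2) (2,1) (3,1) (3,2) (4,2) (4,3) (3,3) (2,3) (1,3) (1,2)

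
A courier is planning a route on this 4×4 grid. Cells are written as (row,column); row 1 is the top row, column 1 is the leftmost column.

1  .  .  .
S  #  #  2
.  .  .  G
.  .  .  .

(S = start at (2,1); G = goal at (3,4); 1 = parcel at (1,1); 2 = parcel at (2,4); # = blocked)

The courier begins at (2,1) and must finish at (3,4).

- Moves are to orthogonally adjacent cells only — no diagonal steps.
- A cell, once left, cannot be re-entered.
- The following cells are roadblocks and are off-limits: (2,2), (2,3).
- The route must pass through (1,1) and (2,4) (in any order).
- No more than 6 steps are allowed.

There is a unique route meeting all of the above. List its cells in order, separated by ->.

Any route must reach (1,1) and (2,4) and still end at (3,4) within 6 moves, so the order of the required stops is forced.
Route from (2,1): up 1 to (1,1), right 3 to (1,4), down 2 to (3,4) — 6 moves in all.
Check: all required cells visited; 6 ≤ 6 moves.

(2,1) -> (1,1) -> (1,2) -> (1,3) -> (1,4) -> (2,4) -> (3,4)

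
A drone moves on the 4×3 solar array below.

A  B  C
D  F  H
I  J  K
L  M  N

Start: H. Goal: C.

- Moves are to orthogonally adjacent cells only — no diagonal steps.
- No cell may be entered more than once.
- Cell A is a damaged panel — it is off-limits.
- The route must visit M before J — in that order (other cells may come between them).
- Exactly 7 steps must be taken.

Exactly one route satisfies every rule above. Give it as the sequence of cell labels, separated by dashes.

The waypoints must appear in the order M, J, with no cell reused.
Route from H: 2× down (reaching N), left to M, 3× up (reaching B), right to C — 7 moves in all.
Check: order respected (M at step 3, J at step 4); 7 moves as required.

H - K - N - M - J - F - B - C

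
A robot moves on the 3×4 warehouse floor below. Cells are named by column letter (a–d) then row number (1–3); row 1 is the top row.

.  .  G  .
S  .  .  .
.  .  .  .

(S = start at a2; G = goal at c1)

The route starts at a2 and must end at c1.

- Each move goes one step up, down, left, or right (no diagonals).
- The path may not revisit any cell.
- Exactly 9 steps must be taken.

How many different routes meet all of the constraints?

6

Need simple routes of exactly 9 moves from a2 to c1 (Manhattan distance 3, so 3 moves are spent on a detour and 3 undoing it).
Enumerating: a2 a1 b1 b2 b3 c3 c2 d2 d1 c1 | a2 a1 b1 b2 b3 c3 d3 d2 d1 c1 | a2 a1 b1 b2 b3 c3 d3 d2 c2 c1 | a2 a1 b1 b2 c2 c3 d3 d2 d1 c1 | a2 a3 b3 b2 c2 c3 d3 d2 d1 c1 | a2 a3 b3 c3 d3 d2 c2 b2 b1 c1.
That gives 6 routes.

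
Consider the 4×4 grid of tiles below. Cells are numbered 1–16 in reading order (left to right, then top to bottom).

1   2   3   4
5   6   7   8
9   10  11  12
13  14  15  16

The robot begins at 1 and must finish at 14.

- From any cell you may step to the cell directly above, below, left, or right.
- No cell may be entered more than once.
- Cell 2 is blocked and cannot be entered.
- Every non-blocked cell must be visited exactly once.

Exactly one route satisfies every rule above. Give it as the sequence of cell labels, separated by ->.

Need to visit all 15 open cells exactly once, starting at 1 and ending at 14.
Cell 13 has only two open neighbours (9 and 14), so the path must pass straight through it: one of those is the cell it's entered from and the other is where it exits.
Route from 1: down to 5, 2× right (reaching 7), up to 3, right to 4, 3× down (reaching 16), left to 15, up to 11, 2× left (reaching 9), down to 13, right to 14 — 14 moves in all.
Check: all 15 open cells covered.

1 -> 5 -> 6 -> 7 -> 3 -> 4 -> 8 -> 12 -> 16 -> 15 -> 11 -> 10 -> 9 -> 13 -> 14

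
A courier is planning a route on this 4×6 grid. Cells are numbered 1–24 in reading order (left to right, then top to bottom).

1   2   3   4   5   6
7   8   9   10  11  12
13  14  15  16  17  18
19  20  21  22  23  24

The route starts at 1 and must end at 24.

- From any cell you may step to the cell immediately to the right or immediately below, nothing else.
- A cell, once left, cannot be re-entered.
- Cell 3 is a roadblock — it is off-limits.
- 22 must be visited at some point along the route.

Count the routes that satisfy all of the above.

A right/down-only route from 1 to 24 makes exactly 3 down-moves and 5 right-moves in some order.
With no other constraints that would be C(8,3) = 56 routes.
Split at 22 and multiply the segment counts (each segment already excludes blocked cells): 1→22: 16; 22→24: 1; product = 16.
That gives 16 routes.

16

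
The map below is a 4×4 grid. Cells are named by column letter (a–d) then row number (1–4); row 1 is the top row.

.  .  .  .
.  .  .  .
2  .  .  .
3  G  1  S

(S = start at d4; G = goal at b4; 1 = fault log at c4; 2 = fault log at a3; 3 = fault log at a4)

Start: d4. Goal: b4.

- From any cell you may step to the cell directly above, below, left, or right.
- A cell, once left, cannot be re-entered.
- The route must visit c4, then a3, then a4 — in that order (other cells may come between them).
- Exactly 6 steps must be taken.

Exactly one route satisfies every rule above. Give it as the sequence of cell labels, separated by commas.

The waypoints must appear in the order c4, a3, a4, with no cell reused.
Route from d4: left 1 to c4, up 1 to c3, left 2 to a3, down 1 to a4, right 1 to b4 — 6 moves in all.
Check: order respected (1 at step 1, 2 at step 4, 3 at step 5); 6 moves as required.

d4, c4, c3, b3, a3, a4, b4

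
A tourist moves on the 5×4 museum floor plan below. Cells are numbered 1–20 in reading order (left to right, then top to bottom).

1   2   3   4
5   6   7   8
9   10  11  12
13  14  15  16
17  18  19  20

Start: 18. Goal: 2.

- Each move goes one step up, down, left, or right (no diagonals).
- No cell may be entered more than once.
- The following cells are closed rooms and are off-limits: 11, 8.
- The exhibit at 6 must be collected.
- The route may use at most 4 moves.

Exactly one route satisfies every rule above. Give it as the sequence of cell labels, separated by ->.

Any route must reach 6 and still end at 2 within 4 moves, so the order of the required stops is forced.
Route from 18: up 4 to 2 — 4 moves in all.
Check: all required cells visited; 4 ≤ 4 moves.

18 -> 14 -> 10 -> 6 -> 2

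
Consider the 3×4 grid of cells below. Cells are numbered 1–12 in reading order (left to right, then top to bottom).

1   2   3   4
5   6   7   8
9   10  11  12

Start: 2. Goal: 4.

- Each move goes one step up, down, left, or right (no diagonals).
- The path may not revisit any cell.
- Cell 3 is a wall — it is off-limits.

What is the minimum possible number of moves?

The Manhattan distance from 2 to 4 is |1−1| + |2−4| = 2, so at least 2 moves are needed.
That bound ignores the blocked cells. Measuring each leg by the fewest moves that actually steer around them (2→4: 4) raises the lower bound to 4.
A route of 4 moves exists: 2 → 6 → 7 → 8 → 4.
Since 4 matches that lower bound, it is optimal.

4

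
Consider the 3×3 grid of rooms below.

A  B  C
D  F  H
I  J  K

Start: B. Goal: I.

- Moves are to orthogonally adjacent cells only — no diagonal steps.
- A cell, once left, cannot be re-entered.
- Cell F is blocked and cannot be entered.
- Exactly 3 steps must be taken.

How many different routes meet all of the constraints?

1

Need simple routes of exactly 3 moves from B to I (Manhattan distance 3, so 0 moves are spent on a detour and 0 undoing it).
Enumerating: B A D I.
That gives 1 route.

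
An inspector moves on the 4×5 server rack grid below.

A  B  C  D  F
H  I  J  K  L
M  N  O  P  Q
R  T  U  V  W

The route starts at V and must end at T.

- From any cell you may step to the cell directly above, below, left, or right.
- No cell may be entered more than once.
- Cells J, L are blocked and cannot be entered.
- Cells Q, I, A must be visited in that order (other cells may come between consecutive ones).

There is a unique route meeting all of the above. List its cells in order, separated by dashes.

The waypoints must appear in the order Q, I, A, with no cell reused.
Route from V: right to W, up to Q, 3× left (reaching N), 2× up (reaching B), left to A, 3× down (reaching R), right to T — 12 moves in all.
Check: order respected (Q at step 2, I at step 6, A at step 8).

V - W - Q - P - O - N - I - B - A - H - M - R - T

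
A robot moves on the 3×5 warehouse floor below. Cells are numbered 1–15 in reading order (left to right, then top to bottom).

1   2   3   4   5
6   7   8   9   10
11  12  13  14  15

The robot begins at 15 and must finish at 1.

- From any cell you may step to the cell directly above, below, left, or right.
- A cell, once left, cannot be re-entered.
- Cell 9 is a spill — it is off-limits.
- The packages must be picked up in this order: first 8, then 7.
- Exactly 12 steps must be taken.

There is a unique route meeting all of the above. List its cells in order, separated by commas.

15, 10, 5, 4, 3, 8, 13, 12, 11, 6, 7, 2, 1

The waypoints must appear in the order 8, 7, with no cell reused.
Route from 15: 2× up (reaching 5), 2× left (reaching 3), 2× down (reaching 13), 2× left (reaching 11), up to 6, right to 7, up to 2, left to 1 — 12 moves in all.
Check: order respected (8 at step 5, 7 at step 10); 12 moves as required.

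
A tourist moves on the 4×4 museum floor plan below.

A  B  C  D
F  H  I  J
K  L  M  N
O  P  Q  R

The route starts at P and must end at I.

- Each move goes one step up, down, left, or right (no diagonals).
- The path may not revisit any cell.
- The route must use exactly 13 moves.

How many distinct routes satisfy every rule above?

22

Need simple routes of exactly 13 moves from P to I (Manhattan distance 3, so 5 moves are spent on a detour and 5 undoing it).
Branch systematically from the start, pruning whenever the remaining move budget drops below the Manhattan distance to I or differs from it in parity. Grouping the completions by first move — via L: 4; via O: 10; via Q: 8 — and summing: 4 + 10 + 8 = 22.
That gives 22 routes.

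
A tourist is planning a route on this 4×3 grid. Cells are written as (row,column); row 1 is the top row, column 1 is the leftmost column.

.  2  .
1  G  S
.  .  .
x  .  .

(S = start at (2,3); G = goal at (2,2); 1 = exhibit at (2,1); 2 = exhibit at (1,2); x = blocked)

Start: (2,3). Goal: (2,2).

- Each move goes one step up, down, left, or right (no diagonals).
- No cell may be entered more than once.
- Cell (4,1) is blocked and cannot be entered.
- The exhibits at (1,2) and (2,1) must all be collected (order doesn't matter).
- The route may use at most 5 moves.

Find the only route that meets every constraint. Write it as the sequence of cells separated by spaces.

The budget equals the shortest possible length, so every move has to be on a shortest route through the required cells.
Route from (2,3): up to (1,3), 2× left (reaching (1,1)), down to (2,1), right to (2,2) — 5 moves in all.
Check: all required cells visited; 5 ≤ 5 moves.

(2,3) (1,3) (1,2) (1,1) (2,1) (2,2)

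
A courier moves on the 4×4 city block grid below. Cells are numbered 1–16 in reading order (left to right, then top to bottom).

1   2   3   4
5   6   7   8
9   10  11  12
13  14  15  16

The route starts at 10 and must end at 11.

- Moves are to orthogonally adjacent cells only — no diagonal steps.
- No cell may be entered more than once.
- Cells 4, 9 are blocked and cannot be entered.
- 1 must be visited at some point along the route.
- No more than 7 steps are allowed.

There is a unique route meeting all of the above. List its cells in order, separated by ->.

The budget equals the shortest possible length, so every move has to be on a shortest route through the required cells.
Route from 10: up 1 to 6, left 1 to 5, up 1 to 1, right 2 to 3, down 2 to 11 — 7 moves in all.
Check: all required cells visited; 7 ≤ 7 moves.

10 -> 6 -> 5 -> 1 -> 2 -> 3 -> 7 -> 11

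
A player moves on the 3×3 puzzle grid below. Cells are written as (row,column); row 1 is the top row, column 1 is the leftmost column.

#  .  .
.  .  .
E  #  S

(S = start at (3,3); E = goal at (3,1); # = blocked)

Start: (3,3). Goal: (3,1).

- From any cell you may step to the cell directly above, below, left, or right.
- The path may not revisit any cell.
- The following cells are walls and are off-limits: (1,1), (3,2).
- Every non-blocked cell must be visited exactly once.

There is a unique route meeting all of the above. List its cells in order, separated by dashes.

(3,3) - (2,3) - (1,3) - (1,2) - (2,2) - (2,1) - (3,1)

Need to visit all 7 open cells exactly once, starting at (3,3) and ending at (3,1).
Cell (1,2) has only two open neighbours ((2,2) and (1,3)), so the path must pass straight through it: one of those is the cell it's entered from and the other is where it exits.
Route from (3,3): 2× up (reaching (1,3)), left to (1,2), down to (2,2), left to (2,1), down to (3,1) — 6 moves in all.
Check: all 7 open cells covered.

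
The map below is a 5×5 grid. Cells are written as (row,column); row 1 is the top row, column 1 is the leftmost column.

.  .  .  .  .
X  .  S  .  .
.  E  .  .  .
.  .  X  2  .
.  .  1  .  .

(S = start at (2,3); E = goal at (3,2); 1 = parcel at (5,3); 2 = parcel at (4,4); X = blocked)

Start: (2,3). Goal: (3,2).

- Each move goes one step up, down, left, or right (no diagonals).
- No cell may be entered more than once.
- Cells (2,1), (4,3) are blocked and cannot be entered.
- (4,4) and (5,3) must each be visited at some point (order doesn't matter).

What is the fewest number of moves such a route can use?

Any route passes through (4,4) and (5,3) in some order between (2,3) and (3,2). Summing Manhattan distances along each leg and taking the cheapest ordering ((2,3) → (5,3) → (4,4) → (3,2)) gives a lower bound of 3 + 2 + 3 = 8 moves.
A route of 8 moves achieves this: (2,3) → (3,3) → (3,4) → (4,4) → (5,4) → (5,3) → (5,2) → (4,2) → (3,2).
Since 8 matches the lower bound, it is optimal.

8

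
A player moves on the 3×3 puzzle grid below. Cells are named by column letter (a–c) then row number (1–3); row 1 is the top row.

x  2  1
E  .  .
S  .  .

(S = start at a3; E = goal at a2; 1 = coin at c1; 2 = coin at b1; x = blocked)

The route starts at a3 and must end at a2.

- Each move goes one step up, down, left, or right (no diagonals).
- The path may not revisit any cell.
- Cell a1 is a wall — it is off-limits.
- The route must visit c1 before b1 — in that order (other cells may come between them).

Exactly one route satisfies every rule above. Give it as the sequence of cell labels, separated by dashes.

a3 - b3 - c3 - c2 - c1 - b1 - b2 - a2

The waypoints must appear in the order c1, b1, with no cell reused.
Route from a3: 2× right (reaching c3), 2× up (reaching c1), left to b1, down to b2, left to a2 — 7 moves in all.
Check: order respected (1 at step 4, 2 at step 5).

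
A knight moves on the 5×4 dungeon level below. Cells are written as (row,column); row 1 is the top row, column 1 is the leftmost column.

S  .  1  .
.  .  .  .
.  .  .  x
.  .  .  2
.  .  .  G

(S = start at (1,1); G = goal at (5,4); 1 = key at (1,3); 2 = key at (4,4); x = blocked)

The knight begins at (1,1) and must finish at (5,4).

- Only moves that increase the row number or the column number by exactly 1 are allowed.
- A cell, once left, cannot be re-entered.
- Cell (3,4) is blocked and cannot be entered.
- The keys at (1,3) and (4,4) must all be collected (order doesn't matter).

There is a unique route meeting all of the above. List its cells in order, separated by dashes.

(1,1) - (1,2) - (1,3) - (2,3) - (3,3) - (4,3) - (4,4) - (5,4)

Moves only go right or down, so the column and row indices never decrease.
Route from (1,1): right 2 to (1,3), down 3 to (4,3), right 1 to (4,4), down 1 to (5,4) — 7 moves in all.
Check: all required cells visited.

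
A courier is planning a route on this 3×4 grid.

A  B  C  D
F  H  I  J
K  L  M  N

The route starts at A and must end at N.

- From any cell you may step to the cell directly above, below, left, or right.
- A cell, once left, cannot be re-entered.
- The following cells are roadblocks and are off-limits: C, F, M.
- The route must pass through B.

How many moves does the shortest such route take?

Any route passes through B somewhere between A and N. Summing Manhattan distances along the two legs (A → B → N) gives a lower bound of 1 + 4 = 5 moves.
A route of 5 moves achieves this: A → B → H → I → J → N.
Since 5 matches the lower bound, it is optimal.

5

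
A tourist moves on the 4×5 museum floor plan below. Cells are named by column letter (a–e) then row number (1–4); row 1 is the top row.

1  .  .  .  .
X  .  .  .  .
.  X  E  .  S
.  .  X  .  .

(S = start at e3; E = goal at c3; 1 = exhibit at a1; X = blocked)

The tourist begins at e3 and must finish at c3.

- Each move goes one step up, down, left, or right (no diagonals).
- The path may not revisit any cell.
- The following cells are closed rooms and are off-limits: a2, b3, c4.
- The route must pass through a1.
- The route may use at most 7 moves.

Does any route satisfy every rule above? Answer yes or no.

no

a1 must be visited but has only one open neighbour (b1), and it is neither the start nor the goal — the route would have to enter and leave through b1, re-entering it.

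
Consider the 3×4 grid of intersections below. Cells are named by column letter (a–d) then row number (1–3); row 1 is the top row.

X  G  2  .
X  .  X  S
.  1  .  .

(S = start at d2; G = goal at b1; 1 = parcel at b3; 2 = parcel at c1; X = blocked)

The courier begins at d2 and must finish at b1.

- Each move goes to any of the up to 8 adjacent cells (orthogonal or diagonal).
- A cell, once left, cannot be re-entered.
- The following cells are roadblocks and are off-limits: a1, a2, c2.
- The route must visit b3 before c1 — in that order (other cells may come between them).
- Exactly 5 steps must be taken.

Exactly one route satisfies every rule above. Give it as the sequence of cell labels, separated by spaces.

The waypoints must appear in the order b3, c1, with no cell reused.
Route from d2: down-left 1 to c3, left 1 to b3, up 1 to b2, up-right 1 to c1, left 1 to b1 — 5 moves in all.
Check: order respected (1 at step 2, 2 at step 4); 5 moves as required.

d2 c3 b3 b2 c1 b1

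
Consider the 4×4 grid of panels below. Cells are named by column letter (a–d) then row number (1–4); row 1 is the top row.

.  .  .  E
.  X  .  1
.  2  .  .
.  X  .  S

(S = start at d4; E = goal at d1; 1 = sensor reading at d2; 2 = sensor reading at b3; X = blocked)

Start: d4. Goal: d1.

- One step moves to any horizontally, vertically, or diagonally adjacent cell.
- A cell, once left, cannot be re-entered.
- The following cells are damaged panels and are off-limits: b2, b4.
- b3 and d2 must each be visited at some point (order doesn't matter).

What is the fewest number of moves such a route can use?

5

Any route passes through b3 and d2 in some order between d4 and d1. Summing Chebyshev distances along each leg and taking the cheapest ordering (d4 → b3 → d2 → d1) gives a lower bound of 2 + 2 + 1 = 5 moves.
A route of 5 moves achieves this: d4 → c3 → b3 → c2 → d2 → d1.
Since 5 matches the lower bound, it is optimal.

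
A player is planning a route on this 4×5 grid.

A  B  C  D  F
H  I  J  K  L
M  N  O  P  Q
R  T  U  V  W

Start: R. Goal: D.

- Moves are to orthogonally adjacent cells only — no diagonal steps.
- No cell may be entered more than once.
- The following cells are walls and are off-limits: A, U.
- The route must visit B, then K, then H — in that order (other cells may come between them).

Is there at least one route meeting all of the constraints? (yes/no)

no

Ignoring the required order, 16 revisit-free routes from R to D pass through all of B, K, and H; the waypoint orders that occur are H → B → K (16) — never B → K → H.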